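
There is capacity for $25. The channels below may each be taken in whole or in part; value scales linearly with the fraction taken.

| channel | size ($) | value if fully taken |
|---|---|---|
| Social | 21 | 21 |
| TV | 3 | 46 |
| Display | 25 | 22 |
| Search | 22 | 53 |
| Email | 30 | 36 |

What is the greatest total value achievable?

99

Best value per unit of size first: TV 46/3≈15.3, Search 53/22≈2.41, Email 36/30≈1.2, Social 21/21≈1, Display 22/25≈0.88.
Take all of TV (3 $, value 46) — 22 $ left.
Search: take in full, 22 $ for value 53 — 0 left.
Total value = 99.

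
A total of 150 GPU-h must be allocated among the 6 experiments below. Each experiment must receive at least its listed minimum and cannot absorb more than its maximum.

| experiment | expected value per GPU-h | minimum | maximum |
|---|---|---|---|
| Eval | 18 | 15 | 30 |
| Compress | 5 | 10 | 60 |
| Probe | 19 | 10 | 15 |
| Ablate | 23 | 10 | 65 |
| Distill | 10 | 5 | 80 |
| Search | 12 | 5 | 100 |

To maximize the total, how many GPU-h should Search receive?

Meeting every minimum uses 15+10+10+10+5+5 = 55 GPU-h, leaving 95.
Highest expected value per GPU-h first: Ablate 23 > Probe 19 > Eval 18 > Search 12 > Distill 10 > Compress 5.
Ablate: +55 to 65 (cap) — 40 left.
Probe takes 5 more to reach its cap of 15 — 35 left.
Give Eval 15 more to hit its cap of 30 — 20 left.
Only 20 left; Search takes them to reach 25.

25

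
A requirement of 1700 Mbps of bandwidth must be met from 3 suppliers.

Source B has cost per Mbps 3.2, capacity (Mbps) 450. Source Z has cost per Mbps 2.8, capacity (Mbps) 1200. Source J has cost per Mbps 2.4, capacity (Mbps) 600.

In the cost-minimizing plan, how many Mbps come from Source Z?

Fill from the cheapest supplier first.
Take 600 from Source J at 2.4 ; need 1100 more.
Source Z (2.8): take the remaining 1100 ; done.
Source B: unused.

1100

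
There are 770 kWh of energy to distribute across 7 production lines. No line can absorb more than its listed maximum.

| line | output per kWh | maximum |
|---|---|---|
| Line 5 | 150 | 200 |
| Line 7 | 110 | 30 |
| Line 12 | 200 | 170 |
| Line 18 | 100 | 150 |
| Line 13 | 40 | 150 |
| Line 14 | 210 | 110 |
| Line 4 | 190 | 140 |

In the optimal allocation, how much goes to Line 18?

Rank by output per kWh: Line 14 210 > Line 12 200 > Line 4 190 > Line 5 150 > Line 7 110 > Line 18 100 > Line 13 40.
Line 14: +110 to 110 (cap) ; 660 left.
Line 12 takes 170 to reach its cap of 170 ; 490 left.
Give Line 4 140 to hit its cap of 140 ; 350 left.
Line 5: +200 to 200 (cap) ; 150 left.
Give Line 7 30 to hit its cap of 30 ; 120 left.
Line 18 has room for 150 but only 120 remain, so it gets 120.

120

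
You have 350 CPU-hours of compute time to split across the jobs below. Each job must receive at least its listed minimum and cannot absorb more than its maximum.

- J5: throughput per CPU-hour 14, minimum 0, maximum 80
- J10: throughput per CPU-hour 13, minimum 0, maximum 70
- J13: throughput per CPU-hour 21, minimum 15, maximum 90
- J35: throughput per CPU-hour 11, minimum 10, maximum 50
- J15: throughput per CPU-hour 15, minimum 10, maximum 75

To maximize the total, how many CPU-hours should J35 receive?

Meeting every minimum uses 0+0+15+10+10 = 35 CPU-hours, leaving 315.
Rank by throughput per CPU-hour: J13 21 > J15 15 > J5 14 > J10 13 > J35 11.
J13: +75 to 90 (cap) — 240 left.
J15: +65 to 75 (cap) — 175 left.
J5 takes 80 more to reach its cap of 80 — 95 left.
J10 takes 70 more to reach its cap of 70 — 25 left.
J35: +25 (room for 40) → 35. Pool exhausted.

35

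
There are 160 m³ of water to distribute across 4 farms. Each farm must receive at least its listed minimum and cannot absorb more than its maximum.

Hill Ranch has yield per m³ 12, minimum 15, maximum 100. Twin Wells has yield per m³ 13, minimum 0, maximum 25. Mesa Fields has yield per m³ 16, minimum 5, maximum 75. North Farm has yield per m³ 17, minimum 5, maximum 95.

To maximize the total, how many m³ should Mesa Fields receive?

Meeting every minimum uses 15+0+5+5 = 25 m³, leaving 135.
Order the farms by yield per m³: North Farm 17 > Mesa Fields 16 > Twin Wells 13 > Hill Ranch 12.
North Farm takes 90 more to reach its cap of 95 → 45 left.
Mesa Fields has room for 70 more but only 45 remain, so it gets 50.

50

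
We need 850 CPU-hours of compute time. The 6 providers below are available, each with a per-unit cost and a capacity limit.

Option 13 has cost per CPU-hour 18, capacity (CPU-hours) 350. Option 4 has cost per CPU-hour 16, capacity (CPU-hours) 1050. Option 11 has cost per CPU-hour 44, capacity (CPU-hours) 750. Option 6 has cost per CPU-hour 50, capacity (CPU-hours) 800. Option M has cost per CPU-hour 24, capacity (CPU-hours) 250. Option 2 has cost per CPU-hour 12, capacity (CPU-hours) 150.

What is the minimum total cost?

13000

Cheapest first:
Take 150 from Option 2 at 12 → need 700 more.
Option 4 (16): take the remaining 700 → done.
Option 13, Option M, Option 11, Option 6: unused.
Cost = 150×12 + 700×16 = 13000.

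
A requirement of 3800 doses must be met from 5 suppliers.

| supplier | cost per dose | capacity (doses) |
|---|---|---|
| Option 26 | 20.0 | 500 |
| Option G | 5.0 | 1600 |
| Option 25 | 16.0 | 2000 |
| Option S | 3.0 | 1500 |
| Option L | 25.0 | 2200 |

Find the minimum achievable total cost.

Fill from the cheapest supplier first.
Option S at 3.0: take all 1500 doses — 2300 still needed.
Option G at 5.0: take all 1600 doses — 700 still needed.
Take 700 from Option 25 at 16.0 to finish.
Option 26, Option L: unused.
Cost = 1500×3.0 + 1600×5.0 + 700×16.0 = 23700.

23700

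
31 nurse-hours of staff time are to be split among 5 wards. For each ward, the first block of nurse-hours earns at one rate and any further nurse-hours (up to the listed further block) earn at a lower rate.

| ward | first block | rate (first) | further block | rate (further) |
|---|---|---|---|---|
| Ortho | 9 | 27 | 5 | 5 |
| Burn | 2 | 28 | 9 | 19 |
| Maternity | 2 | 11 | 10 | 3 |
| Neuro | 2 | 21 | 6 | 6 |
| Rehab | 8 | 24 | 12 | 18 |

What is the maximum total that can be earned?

722

Treat each block as its own option and order by rate: Burn/T1 28 > Ortho/T1 27 > Rehab/T1 24 > Neuro/T1 21 > Burn/T2 19 > Rehab/T2 18 > Maternity/T1 11 > Neuro/T2 6 > Ortho/T2 5 > Maternity/T2 3.
Fill Burn T1 block (2 at 28) ; 29 left.
Fill Ortho T1 block (9 at 27) ; 20 left.
Rehab/T1 (24): +8 ; 12 left.
Fill Neuro T1 block (2 at 21) ; 10 left.
Burn/T2 (19): +9 ; 1 left.
Rehab T2 at 18: only 1 left, fill 1.
Total = 28×2 + 27×9 + 24×8 + 21×2 + 19×9 + 18×1 = 722.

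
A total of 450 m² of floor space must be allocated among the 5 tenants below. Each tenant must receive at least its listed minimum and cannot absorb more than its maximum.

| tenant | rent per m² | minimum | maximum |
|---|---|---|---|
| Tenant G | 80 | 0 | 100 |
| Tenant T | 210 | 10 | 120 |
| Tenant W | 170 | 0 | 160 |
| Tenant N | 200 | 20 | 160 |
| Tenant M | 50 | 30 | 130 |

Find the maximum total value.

Meeting every minimum uses 0+10+0+20+30 = 60 m², leaving 390.
Order the tenants by rent per m²: Tenant T 210 > Tenant N 200 > Tenant W 170 > Tenant G 80 > Tenant M 50.
Tenant T: +110 to 120 (cap) ; 280 left.
Give Tenant N 140 more to hit its cap of 160 ; 140 left.
Only 140 left; Tenant W takes them to reach 140.
Total = 210×120 + 170×140 + 200×160 + 50×30 = 82500.

82500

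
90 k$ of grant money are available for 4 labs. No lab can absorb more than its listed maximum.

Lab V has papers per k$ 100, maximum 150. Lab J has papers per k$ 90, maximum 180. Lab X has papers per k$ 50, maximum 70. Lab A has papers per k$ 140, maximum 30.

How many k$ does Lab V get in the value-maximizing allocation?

Order the labs by papers per k$: Lab A 140 > Lab V 100 > Lab J 90 > Lab X 50.
Give Lab A 30 to hit its cap of 30 ; 60 left.
Lab V: +60 (room for 150) → 60. Pool exhausted.

60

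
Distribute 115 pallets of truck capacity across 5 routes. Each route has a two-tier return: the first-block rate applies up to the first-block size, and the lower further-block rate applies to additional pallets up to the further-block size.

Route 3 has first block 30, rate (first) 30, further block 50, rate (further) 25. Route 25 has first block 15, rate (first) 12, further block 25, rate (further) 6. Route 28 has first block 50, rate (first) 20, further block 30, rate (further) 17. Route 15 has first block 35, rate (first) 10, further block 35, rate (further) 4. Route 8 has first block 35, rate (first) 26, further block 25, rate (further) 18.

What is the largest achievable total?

3060

Treat each block as its own option and order by rate: Route 3/first 30 > Route 8/first 26 > Route 3/second 25 > Route 28/first 20 > Route 8/second 18 > Route 28/second 17 > Route 25/first 12 > Route 15/first 10 > Route 25/second 6 > Route 15/second 4.
Route 3/first (30): +30 ; 85 left.
Route 8/first (26): +35 ; 50 left.
Route 3/second (25): +50 ; 0 left.
Total = 30×30 + 26×35 + 25×50 = 3060.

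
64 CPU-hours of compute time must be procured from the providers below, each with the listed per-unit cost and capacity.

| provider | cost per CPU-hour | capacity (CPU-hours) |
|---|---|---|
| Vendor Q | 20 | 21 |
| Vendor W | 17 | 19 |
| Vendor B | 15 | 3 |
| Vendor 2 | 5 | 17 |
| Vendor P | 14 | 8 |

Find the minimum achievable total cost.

905

Use providers in increasing cost order.
Vendor 2 (5): use full 17 → 47 CPU-hours to go.
Take 8 from Vendor P at 14 → need 39 more.
Vendor B at 15: take all 3 CPU-hours → 36 still needed.
Vendor W at 17: take all 19 CPU-hours → 17 still needed.
Vendor Q (20): take the remaining 17 → done.
Cost = 17×5 + 8×14 + 3×15 + 19×17 + 17×20 = 905.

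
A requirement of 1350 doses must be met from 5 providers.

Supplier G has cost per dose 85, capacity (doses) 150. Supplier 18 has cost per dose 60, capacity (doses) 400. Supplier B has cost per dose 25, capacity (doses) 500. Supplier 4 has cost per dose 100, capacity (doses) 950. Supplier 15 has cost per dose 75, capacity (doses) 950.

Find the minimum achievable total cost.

Use providers in increasing cost order.
Supplier B (25): use full 500 → 850 doses to go.
Supplier 18 (60): use full 400 → 450 doses to go.
Take 450 from Supplier 15 at 75 to finish.
Supplier G, Supplier 4: unused.
Cost = 500×25 + 400×60 + 450×75 = 70250.

70250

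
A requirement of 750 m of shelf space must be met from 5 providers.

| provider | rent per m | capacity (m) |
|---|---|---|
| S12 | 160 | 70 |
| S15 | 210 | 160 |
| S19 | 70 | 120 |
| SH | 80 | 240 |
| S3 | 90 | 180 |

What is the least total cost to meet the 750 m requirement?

Cheapest first:
S19 at 70: take all 120 m — 630 still needed.
SH (80): use full 240 — 390 m to go.
S3 (90): use full 180 — 210 m to go.
S12 at 160: take all 70 m — 140 still needed.
S15 (210): take the remaining 140 — done.
Cost = 120×70 + 240×80 + 180×90 + 70×160 + 140×210 = 84400.

84400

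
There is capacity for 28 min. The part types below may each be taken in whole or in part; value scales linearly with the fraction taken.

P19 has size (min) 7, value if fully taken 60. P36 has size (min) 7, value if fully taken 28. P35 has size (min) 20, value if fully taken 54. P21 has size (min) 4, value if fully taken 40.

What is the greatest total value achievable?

155

Rank by value-to-size ratio: P21 40/4≈10, P19 60/7≈8.57, P36 28/7≈4, P35 54/20≈2.7.
Take all of P21 (4 min, value 40) → 24 min left.
All 7 min of P19 fit (value 60) → 17 remain.
Take all of P36 (7 min, value 28) → 10 min left.
10 min left: a 10/20 share of P35 gives 54×10/20 = 27.
Total value = 155.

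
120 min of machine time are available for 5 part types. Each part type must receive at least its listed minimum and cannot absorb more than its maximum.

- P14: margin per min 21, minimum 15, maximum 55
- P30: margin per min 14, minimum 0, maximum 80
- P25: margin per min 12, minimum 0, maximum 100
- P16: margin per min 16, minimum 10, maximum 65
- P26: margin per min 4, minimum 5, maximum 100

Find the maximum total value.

2135

Meeting every minimum uses 15+0+0+10+5 = 30 min, leaving 90.
Highest margin per min first: P14 21 > P16 16 > P30 14 > P25 12 > P26 4.
P14 takes 40 more to reach its cap of 55 — 50 left.
P16 has room for 55 more but only 50 remain, so it gets 60.
Total = 21×55 + 16×60 + 4×5 = 2135.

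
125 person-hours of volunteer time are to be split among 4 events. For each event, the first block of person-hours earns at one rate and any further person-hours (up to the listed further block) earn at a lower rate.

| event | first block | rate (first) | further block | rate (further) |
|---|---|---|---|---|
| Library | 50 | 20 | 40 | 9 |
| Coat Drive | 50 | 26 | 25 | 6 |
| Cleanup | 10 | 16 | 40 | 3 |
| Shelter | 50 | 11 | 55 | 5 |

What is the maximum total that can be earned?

Treat each block as its own option and order by rate: Coat Drive/first 26 > Library/first 20 > Cleanup/first 16 > Shelter/first 11 > Library/second 9 > Coat Drive/second 6 > Shelter/second 5 > Cleanup/second 3.
Fill Coat Drive first block (50 at 26) → 75 left.
Fill Library first block (50 at 20) → 25 left.
Cleanup first at 16: fill all 10 → 15 left.
Shelter/first: +15 of 50 at 11; pool empty.
Total = 26×50 + 20×50 + 16×10 + 11×15 = 2625.

2625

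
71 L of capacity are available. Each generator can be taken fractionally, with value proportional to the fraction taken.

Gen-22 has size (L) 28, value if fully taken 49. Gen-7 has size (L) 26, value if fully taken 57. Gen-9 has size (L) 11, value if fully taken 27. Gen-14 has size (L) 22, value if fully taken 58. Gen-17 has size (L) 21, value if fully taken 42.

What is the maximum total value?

Sort by value density: Gen-14 58/22≈2.64, Gen-9 27/11≈2.45, Gen-7 57/26≈2.19, Gen-17 42/21≈2, Gen-22 49/28≈1.75.
All 22 L of Gen-14 fit (value 58) → 49 remain.
Take all of Gen-9 (11 L, value 27) → 38 L left.
Take all of Gen-7 (26 L, value 57) → 12 L left.
Only 12 L remain; take 12/21 of Gen-17 for value 42×12/21 = 24.
Total value = 166.

166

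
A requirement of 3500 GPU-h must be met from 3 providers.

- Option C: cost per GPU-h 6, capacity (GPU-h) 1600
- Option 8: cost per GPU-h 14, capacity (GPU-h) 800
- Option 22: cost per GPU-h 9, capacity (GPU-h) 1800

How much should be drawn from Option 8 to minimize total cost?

100

Cheapest first:
Option C at 6: take all 1600 GPU-h → 1900 still needed.
Option 22 at 9: take all 1800 GPU-h → 100 still needed.
Option 8 at 14: take 100 of its 800 → requirement met.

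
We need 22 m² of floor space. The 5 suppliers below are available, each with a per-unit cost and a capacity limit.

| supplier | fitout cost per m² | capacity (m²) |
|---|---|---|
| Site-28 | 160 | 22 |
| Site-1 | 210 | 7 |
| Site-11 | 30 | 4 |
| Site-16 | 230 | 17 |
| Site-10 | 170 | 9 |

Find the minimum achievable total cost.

Cheapest first:
Site-11 at 30: take all 4 m² ; 18 still needed.
Site-28 at 160: take 18 of its 22 ; requirement met.
Site-10, Site-1, Site-16: unused.
Cost = 4×30 + 18×160 = 3000.

3000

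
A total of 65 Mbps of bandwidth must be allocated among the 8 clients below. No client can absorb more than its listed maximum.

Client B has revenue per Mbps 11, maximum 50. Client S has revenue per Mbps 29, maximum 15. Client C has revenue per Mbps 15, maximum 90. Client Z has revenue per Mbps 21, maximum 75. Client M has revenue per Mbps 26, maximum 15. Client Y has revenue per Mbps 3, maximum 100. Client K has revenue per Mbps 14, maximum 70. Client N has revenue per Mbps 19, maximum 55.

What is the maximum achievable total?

Rank by revenue per Mbps: Client S 29 > Client M 26 > Client Z 21 > Client N 19 > Client C 15 > Client K 14 > Client B 11 > Client Y 3.
Client S: +15 to 15 (cap) → 50 left.
Client M: +15 to 15 (cap) → 35 left.
Client Z: +35 (room for 75) → 35. Pool exhausted.
Total = 29×15 + 21×35 + 26×15 = 1560.

1560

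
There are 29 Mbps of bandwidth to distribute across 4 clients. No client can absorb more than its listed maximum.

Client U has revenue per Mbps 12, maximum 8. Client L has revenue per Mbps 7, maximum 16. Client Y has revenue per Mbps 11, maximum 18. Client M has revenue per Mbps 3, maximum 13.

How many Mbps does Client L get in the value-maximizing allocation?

3

Order the clients by revenue per Mbps: Client U 12 > Client Y 11 > Client L 7 > Client M 3.
Client U: +8 to 8 (cap) ; 21 left.
Give Client Y 18 to hit its cap of 18 ; 3 left.
Only 3 left; Client L takes them to reach 3.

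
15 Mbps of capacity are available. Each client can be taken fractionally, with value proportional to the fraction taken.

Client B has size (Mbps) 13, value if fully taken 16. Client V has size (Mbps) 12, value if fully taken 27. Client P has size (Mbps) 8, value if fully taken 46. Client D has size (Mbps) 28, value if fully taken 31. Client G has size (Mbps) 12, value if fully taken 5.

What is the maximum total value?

Sort by value density: Client P 46/8≈5.75, Client V 27/12≈2.25, Client B 16/13≈1.23, Client D 31/28≈1.11, Client G 5/12≈0.417.
Client P: take in full, 8 Mbps for value 46 — 7 left.
Fill the last 7 Mbps with part of Client V: 7/12 of it earns 15.75.
Total value = 61.75.

61.75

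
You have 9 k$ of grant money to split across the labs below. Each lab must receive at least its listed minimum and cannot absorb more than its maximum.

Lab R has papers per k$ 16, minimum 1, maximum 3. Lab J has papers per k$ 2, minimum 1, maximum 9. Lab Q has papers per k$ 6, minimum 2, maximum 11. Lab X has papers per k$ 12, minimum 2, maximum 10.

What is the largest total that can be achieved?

Meeting every minimum uses 1+1+2+2 = 6 k$, leaving 3.
Highest papers per k$ first: Lab R 16 > Lab X 12 > Lab Q 6 > Lab J 2.
Lab R takes 2 more to reach its cap of 3 — 1 left.
Only 1 left; Lab X takes them to reach 3.
Total = 16×3 + 2×1 + 6×2 + 12×3 = 98.

98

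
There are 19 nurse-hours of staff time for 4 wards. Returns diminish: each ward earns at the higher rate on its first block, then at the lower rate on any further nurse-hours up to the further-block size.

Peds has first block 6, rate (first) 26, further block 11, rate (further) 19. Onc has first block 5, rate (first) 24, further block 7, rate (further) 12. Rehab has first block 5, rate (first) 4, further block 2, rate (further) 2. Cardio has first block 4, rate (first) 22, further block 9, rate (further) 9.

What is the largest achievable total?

440

Rank every tier by rate: Peds/tier1 26 > Onc/tier1 24 > Cardio/tier1 22 > Peds/tier2 19 > Onc/tier2 12 > Cardio/tier2 9 > Rehab/tier1 4 > Rehab/tier2 2.
Peds tier1 at 26: fill all 6 ; 13 left.
Onc tier1 at 24: fill all 5 ; 8 left.
Cardio tier1 at 22: fill all 4 ; 4 left.
Peds/tier2: +4 of 11 at 19; pool empty.
Total = 26×6 + 24×5 + 22×4 + 19×4 = 440.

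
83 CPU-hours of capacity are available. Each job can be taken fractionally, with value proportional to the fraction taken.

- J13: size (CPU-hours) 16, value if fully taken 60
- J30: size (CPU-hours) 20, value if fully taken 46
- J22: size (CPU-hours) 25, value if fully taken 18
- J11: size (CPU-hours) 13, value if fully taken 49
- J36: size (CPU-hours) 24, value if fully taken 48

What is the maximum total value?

Sort by value density: J11 49/13≈3.77, J13 60/16≈3.75, J30 46/20≈2.3, J36 48/24≈2, J22 18/25≈0.72.
J11: take in full, 13 CPU-hours for value 49 — 70 left.
Take all of J13 (16 CPU-hours, value 60) — 54 CPU-hours left.
J30: take in full, 20 CPU-hours for value 46 — 34 left.
Take all of J36 (24 CPU-hours, value 48) — 10 CPU-hours left.
Fill the last 10 CPU-hours with part of J22: 10/25 of it earns 7.2.
Total value = 210.2.

210.2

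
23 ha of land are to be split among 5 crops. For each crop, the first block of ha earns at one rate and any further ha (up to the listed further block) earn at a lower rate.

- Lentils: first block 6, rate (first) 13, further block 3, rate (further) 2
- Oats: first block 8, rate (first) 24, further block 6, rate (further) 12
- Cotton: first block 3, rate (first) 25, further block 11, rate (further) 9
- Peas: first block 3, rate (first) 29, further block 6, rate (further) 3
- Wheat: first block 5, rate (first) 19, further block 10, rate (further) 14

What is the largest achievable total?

505

Rank every tier by rate: Peas/T1 29 > Cotton/T1 25 > Oats/T1 24 > Wheat/T1 19 > Wheat/T2 14 > Lentils/T1 13 > Oats/T2 12 > Cotton/T2 9 > Peas/T2 3 > Lentils/T2 2.
Peas T1 at 29: fill all 3 ; 20 left.
Cotton/T1 (25): +3 ; 17 left.
Oats T1 at 24: fill all 8 ; 9 left.
Fill Wheat T1 block (5 at 19) ; 4 left.
Wheat T2 at 14: only 4 left, fill 4.
Total = 29×3 + 25×3 + 24×8 + 19×5 + 14×4 = 505.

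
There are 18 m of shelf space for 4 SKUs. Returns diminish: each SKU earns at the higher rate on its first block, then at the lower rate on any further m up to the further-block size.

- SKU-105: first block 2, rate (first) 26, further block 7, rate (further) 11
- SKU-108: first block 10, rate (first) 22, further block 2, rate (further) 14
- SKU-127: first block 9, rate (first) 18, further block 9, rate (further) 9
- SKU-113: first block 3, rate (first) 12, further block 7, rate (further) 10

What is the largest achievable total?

380

Rank every tier by rate: SKU-105/first 26 > SKU-108/first 22 > SKU-127/first 18 > SKU-108/second 14 > SKU-113/first 12 > SKU-105/second 11 > SKU-113/second 10 > SKU-127/second 9.
Fill SKU-105 first block (2 at 26) — 16 left.
SKU-108/first (22): +10 — 6 left.
6 remain; put them into SKU-127 first at 18.
Total = 26×2 + 22×10 + 18×6 = 380.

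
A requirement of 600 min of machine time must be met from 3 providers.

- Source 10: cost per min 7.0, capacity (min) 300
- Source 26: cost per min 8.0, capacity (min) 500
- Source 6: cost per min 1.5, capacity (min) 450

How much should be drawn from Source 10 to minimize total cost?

150

Cheapest first:
Take 450 from Source 6 at 1.5 ; need 150 more.
Take 150 from Source 10 at 7.0 to finish.
Source 26: unused.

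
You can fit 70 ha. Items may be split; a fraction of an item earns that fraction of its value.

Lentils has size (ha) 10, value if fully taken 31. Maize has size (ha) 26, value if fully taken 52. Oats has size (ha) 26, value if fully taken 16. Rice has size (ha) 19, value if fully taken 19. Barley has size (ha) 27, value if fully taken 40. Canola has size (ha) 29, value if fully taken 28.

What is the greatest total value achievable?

Best value per unit of size first: Lentils 31/10≈3.1, Maize 52/26≈2, Barley 40/27≈1.48, Rice 19/19≈1, Canola 28/29≈0.966, Oats 16/26≈0.615.
Take all of Lentils (10 ha, value 31) ; 60 ha left.
Maize: take in full, 26 ha for value 52 ; 34 left.
All 27 ha of Barley fit (value 40) ; 7 remain.
Fill the last 7 ha with part of Rice: 7/19 of it earns 7.
Total value = 130.

130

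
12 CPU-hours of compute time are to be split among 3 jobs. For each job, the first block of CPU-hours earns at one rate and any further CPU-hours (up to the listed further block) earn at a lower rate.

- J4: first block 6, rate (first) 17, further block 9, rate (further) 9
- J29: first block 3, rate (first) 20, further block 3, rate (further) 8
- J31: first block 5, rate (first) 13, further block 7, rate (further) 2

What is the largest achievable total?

201

Rank every tier by rate: J29/first 20 > J4/first 17 > J31/first 13 > J4/second 9 > J29/second 8 > J31/second 2.
J29/first (20): +3 — 9 left.
J4 first at 17: fill all 6 — 3 left.
3 remain; put them into J31 first at 13.
Total = 20×3 + 17×6 + 13×3 = 201.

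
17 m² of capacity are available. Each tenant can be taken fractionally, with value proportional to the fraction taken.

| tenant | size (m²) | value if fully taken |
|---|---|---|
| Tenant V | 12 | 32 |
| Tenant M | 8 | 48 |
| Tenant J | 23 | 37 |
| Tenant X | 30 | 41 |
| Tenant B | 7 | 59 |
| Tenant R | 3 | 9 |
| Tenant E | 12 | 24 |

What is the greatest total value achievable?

113

Sort by value density: Tenant B 59/7≈8.43, Tenant M 48/8≈6, Tenant R 9/3≈3, Tenant V 32/12≈2.67, Tenant E 24/12≈2, Tenant J 37/23≈1.61, Tenant X 41/30≈1.37.
Tenant B: take in full, 7 m² for value 59 ; 10 left.
All 8 m² of Tenant M fit (value 48) ; 2 remain.
Only 2 m² remain; take 2/3 of Tenant R for value 9×2/3 = 6.
Total value = 113.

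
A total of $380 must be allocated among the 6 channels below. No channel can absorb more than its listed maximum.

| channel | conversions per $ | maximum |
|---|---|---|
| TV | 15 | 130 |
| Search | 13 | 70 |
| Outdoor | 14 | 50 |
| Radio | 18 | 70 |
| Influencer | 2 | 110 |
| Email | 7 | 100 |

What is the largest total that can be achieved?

Rank by conversions per $: Radio 18 > TV 15 > Outdoor 14 > Search 13 > Email 7 > Influencer 2.
Radio: +70 to 70 (cap) — 310 left.
Give TV 130 to hit its cap of 130 — 180 left.
Outdoor: +50 to 50 (cap) — 130 left.
Search: +70 to 70 (cap) — 60 left.
Only 60 left; Email takes them to reach 60.
Total = 15×130 + 13×70 + 14×50 + 18×70 + 7×60 = 5240.

5240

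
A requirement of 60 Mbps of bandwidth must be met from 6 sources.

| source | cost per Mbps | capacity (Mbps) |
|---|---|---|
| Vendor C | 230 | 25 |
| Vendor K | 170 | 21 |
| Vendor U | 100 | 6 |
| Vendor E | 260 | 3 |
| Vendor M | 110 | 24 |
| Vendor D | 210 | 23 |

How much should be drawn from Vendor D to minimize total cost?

Cheapest first:
Vendor U at 100: take all 6 Mbps — 54 still needed.
Take 24 from Vendor M at 110 — need 30 more.
Vendor K (170): use full 21 — 9 Mbps to go.
Vendor D (210): take the remaining 9 — done.
Vendor C, Vendor E: unused.

9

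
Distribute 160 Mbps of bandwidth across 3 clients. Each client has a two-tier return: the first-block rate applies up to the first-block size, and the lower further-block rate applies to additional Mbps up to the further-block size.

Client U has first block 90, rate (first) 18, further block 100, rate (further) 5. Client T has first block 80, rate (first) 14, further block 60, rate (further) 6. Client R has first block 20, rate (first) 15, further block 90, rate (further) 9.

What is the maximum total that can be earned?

Treat each block as its own option and order by rate: Client U/T1 18 > Client R/T1 15 > Client T/T1 14 > Client R/T2 9 > Client T/T2 6 > Client U/T2 5.
Client U/T1 (18): +90 ; 70 left.
Fill Client R T1 block (20 at 15) ; 50 left.
50 remain; put them into Client T T1 at 14.
Total = 18×90 + 15×20 + 14×50 = 2620.

2620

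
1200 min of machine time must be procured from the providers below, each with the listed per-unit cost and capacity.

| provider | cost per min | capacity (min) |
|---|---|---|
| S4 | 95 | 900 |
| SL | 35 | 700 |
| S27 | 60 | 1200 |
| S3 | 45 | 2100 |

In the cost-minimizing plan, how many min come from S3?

500

Fill from the cheapest provider first.
Take 700 from SL at 35 → need 500 more.
S3 (45): take the remaining 500 → done.
S27, S4: unused.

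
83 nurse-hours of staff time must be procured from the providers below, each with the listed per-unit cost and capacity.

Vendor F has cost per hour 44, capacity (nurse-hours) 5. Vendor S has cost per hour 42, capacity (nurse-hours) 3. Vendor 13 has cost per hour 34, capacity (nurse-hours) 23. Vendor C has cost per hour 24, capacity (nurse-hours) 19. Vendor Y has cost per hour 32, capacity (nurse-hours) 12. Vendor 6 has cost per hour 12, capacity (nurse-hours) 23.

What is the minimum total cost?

Fill from the cheapest provider first.
Vendor 6 (12): use full 23 ; 60 nurse-hours to go.
Vendor C at 24: take all 19 nurse-hours ; 41 still needed.
Vendor Y (32): use full 12 ; 29 nurse-hours to go.
Vendor 13 at 34: take all 23 nurse-hours ; 6 still needed.
Take 3 from Vendor S at 42 ; need 3 more.
Vendor F (44): take the remaining 3 ; done.
Cost = 23×12 + 19×24 + 12×32 + 23×34 + 3×42 + 3×44 = 2156.

2156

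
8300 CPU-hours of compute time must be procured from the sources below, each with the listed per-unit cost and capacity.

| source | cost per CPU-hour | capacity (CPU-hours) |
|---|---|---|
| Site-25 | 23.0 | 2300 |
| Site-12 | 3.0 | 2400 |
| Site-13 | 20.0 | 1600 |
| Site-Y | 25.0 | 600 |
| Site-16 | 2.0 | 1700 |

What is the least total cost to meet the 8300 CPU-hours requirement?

Use sources in increasing cost order.
Take 1700 from Site-16 at 2.0 → need 6600 more.
Site-12 (3.0): use full 2400 → 4200 CPU-hours to go.
Site-13 (20.0): use full 1600 → 2600 CPU-hours to go.
Site-25 at 23.0: take all 2300 CPU-hours → 300 still needed.
Take 300 from Site-Y at 25.0 to finish.
Cost = 1700×2.0 + 2400×3.0 + 1600×20.0 + 2300×23.0 + 300×25.0 = 103000.

103000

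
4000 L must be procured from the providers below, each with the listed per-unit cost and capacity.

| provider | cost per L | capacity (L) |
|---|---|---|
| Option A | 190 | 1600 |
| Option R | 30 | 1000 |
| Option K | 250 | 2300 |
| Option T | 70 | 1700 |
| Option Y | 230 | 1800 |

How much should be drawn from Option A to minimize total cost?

Use providers in increasing cost order.
Option R (30): use full 1000 — 3000 L to go.
Option T at 70: take all 1700 L — 1300 still needed.
Option A (190): take the remaining 1300 — done.
Option Y, Option K: unused.

1300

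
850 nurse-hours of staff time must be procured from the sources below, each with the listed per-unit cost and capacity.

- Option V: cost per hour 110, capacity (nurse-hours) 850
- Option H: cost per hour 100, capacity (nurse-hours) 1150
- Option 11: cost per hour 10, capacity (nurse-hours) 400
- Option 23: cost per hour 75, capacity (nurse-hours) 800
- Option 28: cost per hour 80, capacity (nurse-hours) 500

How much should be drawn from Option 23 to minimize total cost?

450

Cheapest first:
Take 400 from Option 11 at 10 → need 450 more.
Option 23 (75): take the remaining 450 → done.
Option 28, Option H, Option V: unused.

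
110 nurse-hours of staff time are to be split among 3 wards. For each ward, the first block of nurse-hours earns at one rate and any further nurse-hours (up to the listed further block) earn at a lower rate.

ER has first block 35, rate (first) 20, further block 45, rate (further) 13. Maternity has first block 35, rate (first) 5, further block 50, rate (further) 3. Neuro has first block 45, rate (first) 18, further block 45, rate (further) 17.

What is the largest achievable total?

Rank every tier by rate: ER/first 20 > Neuro/first 18 > Neuro/second 17 > ER/second 13 > Maternity/first 5 > Maternity/second 3.
ER/first (20): +35 → 75 left.
Fill Neuro first block (45 at 18) → 30 left.
Neuro second at 17: only 30 left, fill 30.
Total = 20×35 + 18×45 + 17×30 = 2020.

2020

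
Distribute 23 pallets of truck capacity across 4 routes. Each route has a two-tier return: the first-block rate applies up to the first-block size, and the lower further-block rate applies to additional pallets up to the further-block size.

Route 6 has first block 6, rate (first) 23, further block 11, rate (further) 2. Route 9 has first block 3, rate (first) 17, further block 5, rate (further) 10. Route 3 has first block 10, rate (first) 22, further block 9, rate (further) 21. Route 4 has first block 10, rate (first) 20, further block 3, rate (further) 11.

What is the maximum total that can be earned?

505

Rank every tier by rate: Route 6/tier1 23 > Route 3/tier1 22 > Route 3/tier2 21 > Route 4/tier1 20 > Route 9/tier1 17 > Route 4/tier2 11 > Route 9/tier2 10 > Route 6/tier2 2.
Fill Route 6 tier1 block (6 at 23) ; 17 left.
Route 3 tier1 at 22: fill all 10 ; 7 left.
Route 3/tier2: +7 of 9 at 21; pool empty.
Total = 23×6 + 22×10 + 21×7 = 505.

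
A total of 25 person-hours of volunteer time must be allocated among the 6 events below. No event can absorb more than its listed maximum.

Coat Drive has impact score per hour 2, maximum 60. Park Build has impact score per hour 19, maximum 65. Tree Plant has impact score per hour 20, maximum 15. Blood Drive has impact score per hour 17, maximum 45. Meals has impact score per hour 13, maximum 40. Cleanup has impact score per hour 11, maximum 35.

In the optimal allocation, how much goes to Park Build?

Highest impact score per hour first: Tree Plant 20 > Park Build 19 > Blood Drive 17 > Meals 13 > Cleanup 11 > Coat Drive 2.
Tree Plant takes 15 to reach its cap of 15 ; 10 left.
Only 10 left; Park Build takes them to reach 10.

10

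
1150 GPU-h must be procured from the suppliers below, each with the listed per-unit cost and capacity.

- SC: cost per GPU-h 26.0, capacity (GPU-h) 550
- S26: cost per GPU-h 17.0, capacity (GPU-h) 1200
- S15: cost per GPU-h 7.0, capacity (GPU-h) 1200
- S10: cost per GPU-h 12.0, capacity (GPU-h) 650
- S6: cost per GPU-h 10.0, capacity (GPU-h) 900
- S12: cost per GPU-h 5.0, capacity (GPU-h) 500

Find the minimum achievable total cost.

7050

Cheapest first:
Take 500 from S12 at 5.0 — need 650 more.
S15 (7.0): take the remaining 650 — done.
S6, S10, S26, SC: unused.
Cost = 500×5.0 + 650×7.0 = 7050.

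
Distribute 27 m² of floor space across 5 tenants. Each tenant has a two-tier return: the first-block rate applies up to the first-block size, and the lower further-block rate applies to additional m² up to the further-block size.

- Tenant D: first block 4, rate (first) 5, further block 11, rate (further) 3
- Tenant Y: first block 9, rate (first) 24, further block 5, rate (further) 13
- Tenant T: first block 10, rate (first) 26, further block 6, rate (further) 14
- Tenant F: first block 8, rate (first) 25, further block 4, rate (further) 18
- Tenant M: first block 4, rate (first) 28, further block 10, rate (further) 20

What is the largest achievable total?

Rank every tier by rate: Tenant M/first 28 > Tenant T/first 26 > Tenant F/first 25 > Tenant Y/first 24 > Tenant M/second 20 > Tenant F/second 18 > Tenant T/second 14 > Tenant Y/second 13 > Tenant D/first 5 > Tenant D/second 3.
Fill Tenant M first block (4 at 28) → 23 left.
Fill Tenant T first block (10 at 26) → 13 left.
Tenant F first at 25: fill all 8 → 5 left.
5 remain; put them into Tenant Y first at 24.
Total = 28×4 + 26×10 + 25×8 + 24×5 = 692.

692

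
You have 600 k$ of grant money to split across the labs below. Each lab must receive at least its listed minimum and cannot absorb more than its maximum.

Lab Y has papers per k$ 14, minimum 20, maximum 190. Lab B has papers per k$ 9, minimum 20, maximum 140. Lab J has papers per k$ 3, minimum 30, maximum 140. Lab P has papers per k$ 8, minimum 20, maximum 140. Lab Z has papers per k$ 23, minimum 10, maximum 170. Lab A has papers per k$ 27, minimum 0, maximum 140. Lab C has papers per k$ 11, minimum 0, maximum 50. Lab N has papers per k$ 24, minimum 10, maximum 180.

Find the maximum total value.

Meeting every minimum uses 20+20+30+20+10+0+0+10 = 110 k$, leaving 490.
Order the labs by papers per k$: Lab A 27 > Lab N 24 > Lab Z 23 > Lab Y 14 > Lab C 11 > Lab B 9 > Lab P 8 > Lab J 3.
Lab A takes 140 more to reach its cap of 140 — 350 left.
Lab N takes 170 more to reach its cap of 180 — 180 left.
Lab Z takes 160 more to reach its cap of 170 — 20 left.
Lab Y has room for 170 more but only 20 remain, so it gets 40.
Total = 14×40 + 9×20 + 3×30 + 8×20 + 23×170 + 27×140 + 24×180 = 13000.

13000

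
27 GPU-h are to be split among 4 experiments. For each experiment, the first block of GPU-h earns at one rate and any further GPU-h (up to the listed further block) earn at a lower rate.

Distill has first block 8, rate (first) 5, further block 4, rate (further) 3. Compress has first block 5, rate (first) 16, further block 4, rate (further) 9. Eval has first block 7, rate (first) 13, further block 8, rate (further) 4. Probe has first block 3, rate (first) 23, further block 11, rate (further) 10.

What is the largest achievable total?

359

Order all 8 blocks by rate: Probe/tier1 23 > Compress/tier1 16 > Eval/tier1 13 > Probe/tier2 10 > Compress/tier2 9 > Distill/tier1 5 > Eval/tier2 4 > Distill/tier2 3.
Probe/tier1 (23): +3 ; 24 left.
Fill Compress tier1 block (5 at 16) ; 19 left.
Fill Eval tier1 block (7 at 13) ; 12 left.
Fill Probe tier2 block (11 at 10) ; 1 left.
1 remain; put them into Compress tier2 at 9.
Total = 23×3 + 16×5 + 13×7 + 10×11 + 9×1 = 359.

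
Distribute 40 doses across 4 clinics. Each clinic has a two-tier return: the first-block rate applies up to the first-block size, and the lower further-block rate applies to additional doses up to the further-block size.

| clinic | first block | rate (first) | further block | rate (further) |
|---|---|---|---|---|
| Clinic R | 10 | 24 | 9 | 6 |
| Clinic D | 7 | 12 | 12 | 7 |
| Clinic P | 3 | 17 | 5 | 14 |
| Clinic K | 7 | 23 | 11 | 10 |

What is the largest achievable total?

Treat each block as its own option and order by rate: Clinic R/tier1 24 > Clinic K/tier1 23 > Clinic P/tier1 17 > Clinic P/tier2 14 > Clinic D/tier1 12 > Clinic K/tier2 10 > Clinic D/tier2 7 > Clinic R/tier2 6.
Fill Clinic R tier1 block (10 at 24) — 30 left.
Fill Clinic K tier1 block (7 at 23) — 23 left.
Fill Clinic P tier1 block (3 at 17) — 20 left.
Fill Clinic P tier2 block (5 at 14) — 15 left.
Clinic D/tier1 (12): +7 — 8 left.
Clinic K tier2 at 10: only 8 left, fill 8.
Total = 24×10 + 23×7 + 17×3 + 14×5 + 12×7 + 10×8 = 686.

686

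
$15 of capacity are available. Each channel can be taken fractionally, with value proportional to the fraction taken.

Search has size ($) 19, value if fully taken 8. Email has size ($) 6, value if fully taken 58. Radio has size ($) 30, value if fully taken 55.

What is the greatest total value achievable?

Rank by value-to-size ratio: Email 58/6≈9.67, Radio 55/30≈1.83, Search 8/19≈0.421.
Take all of Email (6 $, value 58) — 9 $ left.
Only 9 $ remain; take 9/30 of Radio for value 55×9/30 = 16.5.
Total value = 74.5.

74.5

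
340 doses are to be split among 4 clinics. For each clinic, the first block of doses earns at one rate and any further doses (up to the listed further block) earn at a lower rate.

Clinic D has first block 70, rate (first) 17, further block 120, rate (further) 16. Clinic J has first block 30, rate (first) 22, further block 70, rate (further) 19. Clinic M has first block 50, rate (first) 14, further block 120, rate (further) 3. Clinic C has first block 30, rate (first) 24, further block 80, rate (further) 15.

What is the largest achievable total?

Treat each block as its own option and order by rate: Clinic C/tier1 24 > Clinic J/tier1 22 > Clinic J/tier2 19 > Clinic D/tier1 17 > Clinic D/tier2 16 > Clinic C/tier2 15 > Clinic M/tier1 14 > Clinic M/tier2 3.
Fill Clinic C tier1 block (30 at 24) — 310 left.
Clinic J tier1 at 22: fill all 30 — 280 left.
Clinic J tier2 at 19: fill all 70 — 210 left.
Clinic D tier1 at 17: fill all 70 — 140 left.
Fill Clinic D tier2 block (120 at 16) — 20 left.
Clinic C tier2 at 15: only 20 left, fill 20.
Total = 24×30 + 22×30 + 19×70 + 17×70 + 16×120 + 15×20 = 6120.

6120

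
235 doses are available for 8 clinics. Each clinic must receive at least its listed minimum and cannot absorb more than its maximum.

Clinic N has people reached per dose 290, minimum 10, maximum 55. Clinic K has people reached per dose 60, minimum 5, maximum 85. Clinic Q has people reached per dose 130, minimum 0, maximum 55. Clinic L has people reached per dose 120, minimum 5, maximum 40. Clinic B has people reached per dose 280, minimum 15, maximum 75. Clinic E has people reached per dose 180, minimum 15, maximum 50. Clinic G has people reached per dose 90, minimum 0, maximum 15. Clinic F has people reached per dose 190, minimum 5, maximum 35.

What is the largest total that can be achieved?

54800

Meeting every minimum uses 10+5+0+5+15+15+0+5 = 55 doses, leaving 180.
Highest people reached per dose first: Clinic N 290 > Clinic B 280 > Clinic F 190 > Clinic E 180 > Clinic Q 130 > Clinic L 120 > Clinic G 90 > Clinic K 60.
Clinic N: +45 to 55 (cap) → 135 left.
Clinic B takes 60 more to reach its cap of 75 → 75 left.
Give Clinic F 30 more to hit its cap of 35 → 45 left.
Give Clinic E 35 more to hit its cap of 50 → 10 left.
Clinic Q has room for 55 more but only 10 remain, so it gets 10.
Total = 290×55 + 60×5 + 130×10 + 120×5 + 280×75 + 180×50 + 190×35 = 54800.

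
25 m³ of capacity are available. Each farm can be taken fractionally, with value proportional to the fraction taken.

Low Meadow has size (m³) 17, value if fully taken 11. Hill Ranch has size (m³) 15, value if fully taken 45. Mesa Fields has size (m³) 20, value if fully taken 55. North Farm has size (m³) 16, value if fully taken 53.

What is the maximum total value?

80

Best value per unit of size first: North Farm 53/16≈3.31, Hill Ranch 45/15≈3, Mesa Fields 55/20≈2.75, Low Meadow 11/17≈0.647.
All 16 m³ of North Farm fit (value 53) ; 9 remain.
Only 9 m³ remain; take 9/15 of Hill Ranch for value 45×9/15 = 27.
Total value = 80.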